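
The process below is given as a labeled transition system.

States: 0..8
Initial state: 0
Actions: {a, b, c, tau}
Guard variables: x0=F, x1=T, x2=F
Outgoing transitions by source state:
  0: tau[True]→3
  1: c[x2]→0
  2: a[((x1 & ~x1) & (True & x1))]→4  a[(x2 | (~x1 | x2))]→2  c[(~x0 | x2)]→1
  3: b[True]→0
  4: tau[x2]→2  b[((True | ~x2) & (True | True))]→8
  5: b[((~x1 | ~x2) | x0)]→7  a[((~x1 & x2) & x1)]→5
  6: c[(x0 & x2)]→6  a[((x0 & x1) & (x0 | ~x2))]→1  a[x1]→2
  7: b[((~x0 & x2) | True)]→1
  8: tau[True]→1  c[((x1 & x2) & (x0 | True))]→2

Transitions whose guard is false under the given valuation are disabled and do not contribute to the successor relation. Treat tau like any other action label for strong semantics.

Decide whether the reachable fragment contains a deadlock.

R = {0,3}
  0: tau→3  [1 out]
  3: b→0  [1 out]

Answer: DEADLOCK-FREE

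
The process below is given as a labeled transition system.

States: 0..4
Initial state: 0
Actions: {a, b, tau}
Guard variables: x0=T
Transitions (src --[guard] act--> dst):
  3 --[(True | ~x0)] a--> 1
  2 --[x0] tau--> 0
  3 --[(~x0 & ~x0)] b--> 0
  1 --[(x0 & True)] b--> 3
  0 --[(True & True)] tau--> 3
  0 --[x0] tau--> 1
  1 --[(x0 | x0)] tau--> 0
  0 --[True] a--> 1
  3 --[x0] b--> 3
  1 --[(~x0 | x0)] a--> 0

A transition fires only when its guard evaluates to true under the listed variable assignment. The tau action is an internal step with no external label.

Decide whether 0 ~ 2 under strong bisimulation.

Bisimulation quotient by refinement:
  π0 = {{0,1,2,3,4}}
  π1 = {{0},{1},{2},{3},{4}}
Fixed point at round 2; 5 class(es).
class of 0: {0}; class of 2: {2}

Answer: NOT BISIMILAR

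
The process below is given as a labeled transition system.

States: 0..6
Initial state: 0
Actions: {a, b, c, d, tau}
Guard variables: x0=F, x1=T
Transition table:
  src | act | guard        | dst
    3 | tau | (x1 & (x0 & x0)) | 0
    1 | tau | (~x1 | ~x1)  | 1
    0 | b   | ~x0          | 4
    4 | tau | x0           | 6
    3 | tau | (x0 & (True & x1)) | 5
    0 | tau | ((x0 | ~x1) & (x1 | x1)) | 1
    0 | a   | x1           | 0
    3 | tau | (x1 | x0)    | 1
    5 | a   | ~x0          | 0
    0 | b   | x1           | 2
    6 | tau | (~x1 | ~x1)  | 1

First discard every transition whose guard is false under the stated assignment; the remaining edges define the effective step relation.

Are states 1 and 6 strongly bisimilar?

Answer: BISIMILAR

Analysis:
Compute ~ classes (split until stable):
  P[0] = {{0,1,2,3,4,5,6}}
  P[1] = {{0},{1,2,4,6},{3},{5}}
4 equivalence class(es) (converged in 2)
class of 1: {1,2,4,6}; class of 6: {1,2,4,6}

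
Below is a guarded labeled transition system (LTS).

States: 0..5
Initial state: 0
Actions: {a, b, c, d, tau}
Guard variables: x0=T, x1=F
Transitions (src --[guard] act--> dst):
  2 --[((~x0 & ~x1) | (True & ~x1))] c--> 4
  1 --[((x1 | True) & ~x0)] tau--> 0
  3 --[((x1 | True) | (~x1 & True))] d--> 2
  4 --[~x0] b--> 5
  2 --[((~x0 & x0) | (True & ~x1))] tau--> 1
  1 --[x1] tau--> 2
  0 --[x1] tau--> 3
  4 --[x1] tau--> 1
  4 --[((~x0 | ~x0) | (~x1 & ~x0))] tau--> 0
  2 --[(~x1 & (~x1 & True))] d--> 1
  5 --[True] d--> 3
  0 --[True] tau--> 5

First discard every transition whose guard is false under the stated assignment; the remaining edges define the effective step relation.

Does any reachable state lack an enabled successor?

Answer: DEADLOCK at state 1

Trace:
Reachable = {0,1,2,3,4,5}
  0: tau→5  [1 out]
  1: ∅  [deadlock]
  2: c→4  d→1  tau→1  [3 out]
  3: d→2  [1 out]
  4: ∅  [deadlock]
  5: d→3  [1 out]
trace reaching 1: tau·d·d·tau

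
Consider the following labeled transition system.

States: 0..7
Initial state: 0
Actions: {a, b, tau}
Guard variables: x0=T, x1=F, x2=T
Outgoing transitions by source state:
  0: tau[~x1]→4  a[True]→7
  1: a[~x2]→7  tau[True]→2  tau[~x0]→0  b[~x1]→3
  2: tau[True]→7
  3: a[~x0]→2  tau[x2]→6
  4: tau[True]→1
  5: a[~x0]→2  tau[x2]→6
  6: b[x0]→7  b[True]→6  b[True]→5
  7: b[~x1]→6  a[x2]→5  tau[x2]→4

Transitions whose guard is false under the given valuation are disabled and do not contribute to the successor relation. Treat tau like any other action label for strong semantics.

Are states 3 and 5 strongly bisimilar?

Compute ~ classes (split until stable):
  round 0: {{0,1,2,3,4,5,6,7}}
  round 1: {{0},{1},{2,3,4,5},{6},{7}}
  round 2: {{0},{1},{2},{3,5},{4},{6},{7}}
Fixed point at round 3; 7 class(es).
class of 3: {3,5}; class of 5: {3,5}

Answer: BISIMILAR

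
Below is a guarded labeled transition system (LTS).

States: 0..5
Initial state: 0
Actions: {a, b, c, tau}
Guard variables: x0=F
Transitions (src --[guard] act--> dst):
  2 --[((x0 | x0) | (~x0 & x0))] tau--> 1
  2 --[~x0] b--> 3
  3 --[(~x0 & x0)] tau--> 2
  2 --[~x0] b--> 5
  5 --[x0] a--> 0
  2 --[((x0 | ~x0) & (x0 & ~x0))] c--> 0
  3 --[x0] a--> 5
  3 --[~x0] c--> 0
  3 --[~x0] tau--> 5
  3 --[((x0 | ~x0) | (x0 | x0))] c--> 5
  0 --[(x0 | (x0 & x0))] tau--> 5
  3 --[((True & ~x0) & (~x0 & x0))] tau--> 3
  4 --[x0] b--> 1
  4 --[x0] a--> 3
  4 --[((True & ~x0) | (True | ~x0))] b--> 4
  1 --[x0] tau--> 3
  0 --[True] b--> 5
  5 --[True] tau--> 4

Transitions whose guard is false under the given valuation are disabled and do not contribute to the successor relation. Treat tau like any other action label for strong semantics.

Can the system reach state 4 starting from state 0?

Guard filter leaves 8 enabled edge(s).
L0 = {0}
L1 = {5}  cumulative {0,5}
L2 = {4}  cumulative {0,4,5}
Reach set: {0,4,5}
witness 4: b·tau

Answer: REACHABLE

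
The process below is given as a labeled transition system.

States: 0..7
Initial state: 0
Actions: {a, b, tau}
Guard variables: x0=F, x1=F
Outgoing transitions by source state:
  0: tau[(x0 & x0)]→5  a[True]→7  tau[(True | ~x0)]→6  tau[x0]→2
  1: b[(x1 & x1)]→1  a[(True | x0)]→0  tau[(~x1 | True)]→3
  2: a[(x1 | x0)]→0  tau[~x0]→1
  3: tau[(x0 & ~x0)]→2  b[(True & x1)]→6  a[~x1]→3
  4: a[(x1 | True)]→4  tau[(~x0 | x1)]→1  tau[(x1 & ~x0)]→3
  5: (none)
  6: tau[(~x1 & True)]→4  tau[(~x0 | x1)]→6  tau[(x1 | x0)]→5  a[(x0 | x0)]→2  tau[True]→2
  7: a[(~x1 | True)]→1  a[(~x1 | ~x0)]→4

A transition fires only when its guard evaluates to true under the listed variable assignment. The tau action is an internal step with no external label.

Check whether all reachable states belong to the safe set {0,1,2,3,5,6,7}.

Allowed set {0,1,2,3,5,6,7}
R = {0,1,2,3,4,6,7}
  0: ok
  1: ok
  2: ok
  3: ok
  4: ✗ unsafe
  6: ok
  7: ok
reach 4 via a·a — violates

Answer: INVARIANT VIOLATED at state 4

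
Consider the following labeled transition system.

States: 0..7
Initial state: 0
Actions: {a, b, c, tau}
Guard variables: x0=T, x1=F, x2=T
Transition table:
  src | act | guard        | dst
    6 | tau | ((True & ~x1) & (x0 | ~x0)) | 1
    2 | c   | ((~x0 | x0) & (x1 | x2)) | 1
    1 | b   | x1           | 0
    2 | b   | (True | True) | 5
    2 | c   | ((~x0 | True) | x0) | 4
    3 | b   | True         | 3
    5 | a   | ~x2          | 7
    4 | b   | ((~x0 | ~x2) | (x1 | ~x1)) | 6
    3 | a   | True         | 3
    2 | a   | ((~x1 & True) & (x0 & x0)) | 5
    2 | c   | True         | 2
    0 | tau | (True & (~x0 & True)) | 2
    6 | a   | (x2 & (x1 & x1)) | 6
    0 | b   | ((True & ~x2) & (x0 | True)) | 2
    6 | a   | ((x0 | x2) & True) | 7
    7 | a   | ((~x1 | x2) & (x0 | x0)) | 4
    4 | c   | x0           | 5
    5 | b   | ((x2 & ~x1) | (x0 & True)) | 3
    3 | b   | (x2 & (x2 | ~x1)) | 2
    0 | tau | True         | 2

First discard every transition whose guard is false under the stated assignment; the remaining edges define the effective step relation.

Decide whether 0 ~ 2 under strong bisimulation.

Answer: NOT BISIMILAR

Trace:
Refine partition for ~:
  round 0: {{0,1,2,3,4,5,6,7}}
  round 1: {{0},{1},{2},{3},{4},{5},{6},{7}}
8 equivalence class(es) (converged in 2)
0∈{0}, 2∈{2}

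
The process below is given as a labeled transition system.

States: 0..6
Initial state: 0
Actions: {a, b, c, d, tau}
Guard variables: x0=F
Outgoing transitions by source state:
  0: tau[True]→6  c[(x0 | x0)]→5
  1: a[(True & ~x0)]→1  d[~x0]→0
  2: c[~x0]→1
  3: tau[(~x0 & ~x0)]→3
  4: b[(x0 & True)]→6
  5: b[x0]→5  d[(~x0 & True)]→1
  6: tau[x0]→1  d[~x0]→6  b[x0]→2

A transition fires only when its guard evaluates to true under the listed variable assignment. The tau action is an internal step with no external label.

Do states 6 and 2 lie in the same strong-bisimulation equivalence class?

Answer: NOT BISIMILAR

Working:
Refine partition for ~:
  round 0: {{0,1,2,3,4,5,6}}
  round 1: {{0,3},{1},{2},{4},{5,6}}
  round 2: {{0},{1},{2},{3},{4},{5},{6}}
7 equivalence class(es) (converged in 3)
class of 6: {6}; class of 2: {2}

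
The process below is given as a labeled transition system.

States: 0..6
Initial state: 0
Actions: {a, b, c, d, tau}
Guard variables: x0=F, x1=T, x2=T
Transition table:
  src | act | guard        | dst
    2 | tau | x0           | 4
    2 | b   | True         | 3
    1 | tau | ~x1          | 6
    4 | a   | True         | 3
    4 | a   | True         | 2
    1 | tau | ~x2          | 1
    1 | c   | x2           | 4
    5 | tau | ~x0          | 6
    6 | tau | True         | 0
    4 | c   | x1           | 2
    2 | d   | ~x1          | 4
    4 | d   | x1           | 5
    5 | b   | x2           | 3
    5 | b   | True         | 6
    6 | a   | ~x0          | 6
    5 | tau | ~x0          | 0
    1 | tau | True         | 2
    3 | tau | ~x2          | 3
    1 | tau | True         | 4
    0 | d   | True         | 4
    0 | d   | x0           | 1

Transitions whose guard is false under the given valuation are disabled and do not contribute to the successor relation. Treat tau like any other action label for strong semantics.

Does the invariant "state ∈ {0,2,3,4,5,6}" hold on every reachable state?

Answer: INVARIANT HOLDS

Analysis:
Safe = {0,2,3,4,5,6}
Reachable = {0,2,3,4,5,6}
  0: ok
  2: ok
  3: ok
  4: ok
  5: ok
  6: ok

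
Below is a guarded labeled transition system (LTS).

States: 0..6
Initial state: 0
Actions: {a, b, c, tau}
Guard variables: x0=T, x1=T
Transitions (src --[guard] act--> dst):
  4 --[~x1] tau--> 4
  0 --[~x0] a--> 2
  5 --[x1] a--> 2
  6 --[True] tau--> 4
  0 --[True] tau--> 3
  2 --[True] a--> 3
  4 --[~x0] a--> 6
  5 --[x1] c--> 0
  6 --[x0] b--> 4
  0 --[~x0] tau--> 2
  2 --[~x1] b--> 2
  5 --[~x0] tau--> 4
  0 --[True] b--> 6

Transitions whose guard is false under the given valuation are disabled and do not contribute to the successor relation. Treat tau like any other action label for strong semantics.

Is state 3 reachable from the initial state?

Answer: REACHABLE

Working:
7 transition(s) survive guard evaluation.
Layer 0: {0}
Layer 1: {3,6}  cumulative {0,3,6}
Layer 2: {4}  cumulative {0,3,4,6}
Reachable = {0,3,4,6}
witness 3: tau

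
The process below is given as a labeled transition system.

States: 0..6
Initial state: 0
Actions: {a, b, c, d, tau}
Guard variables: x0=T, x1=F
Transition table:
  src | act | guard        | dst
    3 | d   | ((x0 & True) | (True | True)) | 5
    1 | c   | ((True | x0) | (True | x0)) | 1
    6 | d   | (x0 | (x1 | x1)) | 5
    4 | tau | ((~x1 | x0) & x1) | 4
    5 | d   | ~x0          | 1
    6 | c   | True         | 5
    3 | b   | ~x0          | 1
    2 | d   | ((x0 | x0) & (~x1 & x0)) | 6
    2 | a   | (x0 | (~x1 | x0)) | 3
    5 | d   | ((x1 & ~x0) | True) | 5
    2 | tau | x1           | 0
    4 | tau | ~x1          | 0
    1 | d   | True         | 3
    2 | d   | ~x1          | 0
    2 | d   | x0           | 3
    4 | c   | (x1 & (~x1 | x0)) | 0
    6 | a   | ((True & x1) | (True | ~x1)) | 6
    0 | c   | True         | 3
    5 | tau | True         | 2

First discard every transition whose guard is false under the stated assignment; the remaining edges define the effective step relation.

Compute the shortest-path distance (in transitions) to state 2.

BFS to 2:
  Layer 0: {0}
  Layer 1: {3}
  Layer 2: {5}
  Layer 3: {2}
first hit 2 at d=3 via c·d·tau

Answer: 3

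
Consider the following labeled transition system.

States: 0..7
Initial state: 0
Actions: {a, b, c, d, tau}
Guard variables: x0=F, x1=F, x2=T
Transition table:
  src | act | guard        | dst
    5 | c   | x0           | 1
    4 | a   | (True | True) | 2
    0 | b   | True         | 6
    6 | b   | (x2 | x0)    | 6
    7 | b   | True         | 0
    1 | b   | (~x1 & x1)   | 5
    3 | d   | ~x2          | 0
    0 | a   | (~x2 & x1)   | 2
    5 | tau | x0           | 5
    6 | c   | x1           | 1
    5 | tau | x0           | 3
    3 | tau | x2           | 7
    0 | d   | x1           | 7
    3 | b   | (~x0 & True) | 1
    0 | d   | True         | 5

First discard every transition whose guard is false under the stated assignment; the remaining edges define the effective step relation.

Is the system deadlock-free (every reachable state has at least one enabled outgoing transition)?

Answer: DEADLOCK at state 5

Trace:
Reach set: {0,5,6}
  0: b→6  d→5  [2 exit(s)]
  5: ∅  [no exit]
  6: b→6  [1 exit(s)]
Path to 5: d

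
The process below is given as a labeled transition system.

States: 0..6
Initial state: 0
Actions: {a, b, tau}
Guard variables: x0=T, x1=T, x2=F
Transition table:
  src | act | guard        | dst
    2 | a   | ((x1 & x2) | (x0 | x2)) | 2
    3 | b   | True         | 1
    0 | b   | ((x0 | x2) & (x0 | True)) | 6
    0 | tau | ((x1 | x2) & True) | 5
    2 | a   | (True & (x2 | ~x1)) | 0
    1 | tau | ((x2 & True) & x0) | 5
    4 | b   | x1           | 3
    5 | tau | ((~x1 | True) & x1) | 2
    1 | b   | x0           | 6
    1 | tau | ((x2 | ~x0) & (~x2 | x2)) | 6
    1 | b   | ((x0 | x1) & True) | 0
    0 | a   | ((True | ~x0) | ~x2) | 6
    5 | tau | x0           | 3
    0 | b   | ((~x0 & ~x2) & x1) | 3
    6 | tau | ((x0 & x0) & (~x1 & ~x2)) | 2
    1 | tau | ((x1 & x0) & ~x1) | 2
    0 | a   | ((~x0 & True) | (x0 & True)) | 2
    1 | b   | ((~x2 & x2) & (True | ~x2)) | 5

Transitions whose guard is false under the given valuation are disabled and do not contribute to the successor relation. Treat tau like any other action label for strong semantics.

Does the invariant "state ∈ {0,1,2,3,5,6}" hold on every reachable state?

Safe = {0,1,2,3,5,6}
R = {0,1,2,3,5,6}
  0: safe
  1: safe
  2: safe
  3: safe
  5: safe
  6: safe

Answer: INVARIANT HOLDS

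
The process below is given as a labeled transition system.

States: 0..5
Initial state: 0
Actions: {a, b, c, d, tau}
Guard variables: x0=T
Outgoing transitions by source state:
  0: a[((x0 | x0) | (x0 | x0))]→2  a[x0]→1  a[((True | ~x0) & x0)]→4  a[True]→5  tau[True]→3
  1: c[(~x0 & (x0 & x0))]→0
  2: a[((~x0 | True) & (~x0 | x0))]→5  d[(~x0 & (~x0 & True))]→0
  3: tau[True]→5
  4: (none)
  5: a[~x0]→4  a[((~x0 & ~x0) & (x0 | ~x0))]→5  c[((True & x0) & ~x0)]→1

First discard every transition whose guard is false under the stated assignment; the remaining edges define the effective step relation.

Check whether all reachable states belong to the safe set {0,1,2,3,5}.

Inv-set: {0,1,2,3,5}
R = {0,1,2,3,4,5}
  0: ok
  1: ok
  2: ok
  3: ok
  4: ✗ unsafe
  5: ok
reach 4 via a — violates

Answer: INVARIANT VIOLATED at state 4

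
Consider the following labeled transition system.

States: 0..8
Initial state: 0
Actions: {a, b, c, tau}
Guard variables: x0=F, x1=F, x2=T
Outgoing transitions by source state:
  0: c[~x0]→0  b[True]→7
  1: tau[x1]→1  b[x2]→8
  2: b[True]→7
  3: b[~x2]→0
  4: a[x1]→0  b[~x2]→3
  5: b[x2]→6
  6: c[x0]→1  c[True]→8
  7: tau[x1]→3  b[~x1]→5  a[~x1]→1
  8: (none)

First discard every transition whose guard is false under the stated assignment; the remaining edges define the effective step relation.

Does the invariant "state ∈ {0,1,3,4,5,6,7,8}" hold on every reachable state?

Safe = {0,1,3,4,5,6,7,8}
R = {0,1,5,6,7,8}
  0: ok
  1: ok
  5: ok
  6: ok
  7: ok
  8: ok

Answer: INVARIANT HOLDS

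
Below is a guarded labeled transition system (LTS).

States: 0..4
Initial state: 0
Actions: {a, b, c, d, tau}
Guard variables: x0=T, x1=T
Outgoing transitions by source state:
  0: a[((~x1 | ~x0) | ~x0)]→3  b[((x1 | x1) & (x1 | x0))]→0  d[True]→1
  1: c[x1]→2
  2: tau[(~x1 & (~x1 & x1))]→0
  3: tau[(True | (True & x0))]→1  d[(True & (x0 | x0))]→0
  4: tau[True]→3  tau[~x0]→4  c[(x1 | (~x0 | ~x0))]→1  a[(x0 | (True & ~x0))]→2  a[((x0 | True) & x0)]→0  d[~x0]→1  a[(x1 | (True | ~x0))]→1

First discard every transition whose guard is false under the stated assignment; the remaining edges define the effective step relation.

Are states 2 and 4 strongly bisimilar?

Compute ~ classes (split until stable):
  P[0] = {{0,1,2,3,4}}
  P[1] = {{0},{1},{2},{3},{4}}
stable after 2 split(s): 5 block(s)
2∈{2}, 4∈{4}

Answer: NOT BISIMILAR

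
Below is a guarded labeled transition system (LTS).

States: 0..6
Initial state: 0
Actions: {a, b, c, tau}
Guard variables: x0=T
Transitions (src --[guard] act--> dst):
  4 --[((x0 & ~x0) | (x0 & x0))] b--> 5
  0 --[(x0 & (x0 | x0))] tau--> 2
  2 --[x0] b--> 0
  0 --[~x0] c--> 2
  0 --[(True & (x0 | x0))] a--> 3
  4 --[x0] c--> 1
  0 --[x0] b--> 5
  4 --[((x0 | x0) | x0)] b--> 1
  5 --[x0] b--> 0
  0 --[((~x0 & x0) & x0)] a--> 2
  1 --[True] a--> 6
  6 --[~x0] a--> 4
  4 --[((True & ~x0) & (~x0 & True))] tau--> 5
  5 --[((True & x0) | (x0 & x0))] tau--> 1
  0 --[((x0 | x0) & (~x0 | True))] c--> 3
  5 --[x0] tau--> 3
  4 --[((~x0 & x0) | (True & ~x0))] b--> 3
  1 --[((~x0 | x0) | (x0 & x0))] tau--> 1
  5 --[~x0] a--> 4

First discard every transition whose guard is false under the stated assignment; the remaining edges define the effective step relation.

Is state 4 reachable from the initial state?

Answer: UNREACHABLE

Analysis:
After dropping false guards: 13 live edges.
depth 0: {0}
depth 1: {2,3,5}  total {0,2,3,5}
depth 2: {1}  total {0,1,2,3,5}
depth 3: {6}  total {0,1,2,3,5,6}
Reachable = {0,1,2,3,5,6}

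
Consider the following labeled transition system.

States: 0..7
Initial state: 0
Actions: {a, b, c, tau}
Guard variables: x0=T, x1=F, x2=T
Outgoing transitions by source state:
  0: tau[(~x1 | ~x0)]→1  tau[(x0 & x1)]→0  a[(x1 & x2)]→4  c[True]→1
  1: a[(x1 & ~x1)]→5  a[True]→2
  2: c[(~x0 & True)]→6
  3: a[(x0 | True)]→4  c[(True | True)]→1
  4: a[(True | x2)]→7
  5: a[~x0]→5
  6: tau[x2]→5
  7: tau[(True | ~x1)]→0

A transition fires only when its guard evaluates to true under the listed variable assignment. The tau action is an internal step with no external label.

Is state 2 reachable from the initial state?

Answer: REACHABLE

Working:
8 transition(s) survive guard evaluation.
L0 = {0}
L1 = {1}  cumulative {0,1}
L2 = {2}  cumulative {0,1,2}
Reach set: {0,1,2}
witness 2: tau·a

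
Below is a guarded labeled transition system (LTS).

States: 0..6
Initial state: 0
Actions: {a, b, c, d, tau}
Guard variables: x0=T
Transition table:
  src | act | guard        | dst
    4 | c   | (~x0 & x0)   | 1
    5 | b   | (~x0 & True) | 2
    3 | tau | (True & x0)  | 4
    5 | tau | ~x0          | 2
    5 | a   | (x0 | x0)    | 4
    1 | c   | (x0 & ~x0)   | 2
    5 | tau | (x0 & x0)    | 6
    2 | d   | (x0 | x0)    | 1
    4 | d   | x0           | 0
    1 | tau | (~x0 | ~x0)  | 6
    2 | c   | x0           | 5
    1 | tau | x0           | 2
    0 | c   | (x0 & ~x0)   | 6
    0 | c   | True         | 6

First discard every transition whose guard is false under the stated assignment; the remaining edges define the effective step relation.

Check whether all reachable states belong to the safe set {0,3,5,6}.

Allowed set {0,3,5,6}
Reachable = {0,6}
  0: ✓
  6: ✓

Answer: INVARIANT HOLDS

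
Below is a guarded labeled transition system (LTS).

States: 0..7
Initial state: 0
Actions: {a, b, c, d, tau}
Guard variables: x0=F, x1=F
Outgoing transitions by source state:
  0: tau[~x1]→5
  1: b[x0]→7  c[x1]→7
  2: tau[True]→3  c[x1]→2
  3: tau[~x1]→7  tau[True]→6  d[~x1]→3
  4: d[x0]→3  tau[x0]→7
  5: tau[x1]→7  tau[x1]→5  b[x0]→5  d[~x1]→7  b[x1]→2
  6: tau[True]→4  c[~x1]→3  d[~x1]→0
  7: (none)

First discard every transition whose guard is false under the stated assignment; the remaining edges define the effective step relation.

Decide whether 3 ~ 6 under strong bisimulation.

Answer: NOT BISIMILAR

Trace:
Bisimulation quotient by refinement:
  round 0: {{0,1,2,3,4,5,6,7}}
  round 1: {{0,2},{1,4,7},{3},{5},{6}}
  round 2: {{0},{1,4,7},{2},{3},{5},{6}}
stable after 3 split(s): 6 block(s)
class of 3: {3}; class of 6: {6}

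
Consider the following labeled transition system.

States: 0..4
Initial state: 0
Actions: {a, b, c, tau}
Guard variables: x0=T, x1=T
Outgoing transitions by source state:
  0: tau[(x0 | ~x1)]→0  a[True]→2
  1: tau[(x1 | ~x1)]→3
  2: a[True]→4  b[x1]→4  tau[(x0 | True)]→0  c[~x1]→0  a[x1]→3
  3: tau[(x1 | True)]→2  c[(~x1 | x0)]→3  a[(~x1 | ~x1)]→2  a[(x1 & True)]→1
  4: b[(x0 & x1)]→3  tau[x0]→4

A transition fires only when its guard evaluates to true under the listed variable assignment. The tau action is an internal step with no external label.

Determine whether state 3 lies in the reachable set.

Guard filter leaves 12 enabled edge(s).
L0 = {0}
L1 = {2}  total {0,2}
L2 = {3,4}  total {0,2,3,4}
L3 = {1}  total {0,1,2,3,4}
Reach set: {0,1,2,3,4}
trace reaching 3: a·a

Answer: REACHABLE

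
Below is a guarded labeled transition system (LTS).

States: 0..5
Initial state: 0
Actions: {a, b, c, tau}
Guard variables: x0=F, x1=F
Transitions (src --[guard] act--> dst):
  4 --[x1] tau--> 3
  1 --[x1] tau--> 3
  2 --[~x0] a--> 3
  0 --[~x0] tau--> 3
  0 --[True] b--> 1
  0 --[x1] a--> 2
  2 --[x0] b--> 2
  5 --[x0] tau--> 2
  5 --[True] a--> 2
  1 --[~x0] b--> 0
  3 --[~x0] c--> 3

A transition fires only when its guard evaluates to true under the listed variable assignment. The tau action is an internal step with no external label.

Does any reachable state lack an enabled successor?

Reach set: {0,1,3}
  0: b→1  tau→3  [2 exit(s)]
  1: b→0  [1 exit(s)]
  3: c→3  [1 exit(s)]

Answer: DEADLOCK-FREE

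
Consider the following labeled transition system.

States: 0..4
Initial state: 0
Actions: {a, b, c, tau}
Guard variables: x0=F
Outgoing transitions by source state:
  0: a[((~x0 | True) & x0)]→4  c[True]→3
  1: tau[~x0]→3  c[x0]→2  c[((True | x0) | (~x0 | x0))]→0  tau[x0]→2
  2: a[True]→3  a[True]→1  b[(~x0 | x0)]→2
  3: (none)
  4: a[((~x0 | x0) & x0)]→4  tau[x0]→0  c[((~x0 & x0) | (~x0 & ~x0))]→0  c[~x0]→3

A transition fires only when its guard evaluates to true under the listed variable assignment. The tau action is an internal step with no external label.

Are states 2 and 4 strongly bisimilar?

Bisimulation quotient by refinement:
  P[0] = {{0,1,2,3,4}}
  P[1] = {{0,4},{1},{2},{3}}
  P[2] = {{0},{1},{2},{3},{4}}
stable after 3 split(s): 5 block(s)
[2]={2}  [4]={4}

Answer: NOT BISIMILAR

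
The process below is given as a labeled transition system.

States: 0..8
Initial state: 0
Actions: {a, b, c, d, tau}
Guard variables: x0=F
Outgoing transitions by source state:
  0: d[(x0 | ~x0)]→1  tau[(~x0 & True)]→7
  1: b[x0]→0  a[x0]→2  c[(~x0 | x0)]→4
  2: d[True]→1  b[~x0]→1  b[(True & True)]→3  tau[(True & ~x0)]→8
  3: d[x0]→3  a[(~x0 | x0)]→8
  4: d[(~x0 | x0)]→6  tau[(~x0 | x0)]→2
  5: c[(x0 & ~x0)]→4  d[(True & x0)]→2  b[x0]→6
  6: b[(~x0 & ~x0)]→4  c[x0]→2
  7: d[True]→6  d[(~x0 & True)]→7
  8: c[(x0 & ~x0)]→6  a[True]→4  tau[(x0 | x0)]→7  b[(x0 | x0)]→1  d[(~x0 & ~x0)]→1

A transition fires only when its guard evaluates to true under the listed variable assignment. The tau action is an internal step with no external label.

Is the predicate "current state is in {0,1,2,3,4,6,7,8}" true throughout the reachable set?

Answer: INVARIANT HOLDS

Analysis:
Inv-set: {0,1,2,3,4,6,7,8}
Reach set: {0,1,2,3,4,6,7,8}
  0: ok
  1: ok
  2: ok
  3: ok
  4: ok
  6: ok
  7: ok
  8: ok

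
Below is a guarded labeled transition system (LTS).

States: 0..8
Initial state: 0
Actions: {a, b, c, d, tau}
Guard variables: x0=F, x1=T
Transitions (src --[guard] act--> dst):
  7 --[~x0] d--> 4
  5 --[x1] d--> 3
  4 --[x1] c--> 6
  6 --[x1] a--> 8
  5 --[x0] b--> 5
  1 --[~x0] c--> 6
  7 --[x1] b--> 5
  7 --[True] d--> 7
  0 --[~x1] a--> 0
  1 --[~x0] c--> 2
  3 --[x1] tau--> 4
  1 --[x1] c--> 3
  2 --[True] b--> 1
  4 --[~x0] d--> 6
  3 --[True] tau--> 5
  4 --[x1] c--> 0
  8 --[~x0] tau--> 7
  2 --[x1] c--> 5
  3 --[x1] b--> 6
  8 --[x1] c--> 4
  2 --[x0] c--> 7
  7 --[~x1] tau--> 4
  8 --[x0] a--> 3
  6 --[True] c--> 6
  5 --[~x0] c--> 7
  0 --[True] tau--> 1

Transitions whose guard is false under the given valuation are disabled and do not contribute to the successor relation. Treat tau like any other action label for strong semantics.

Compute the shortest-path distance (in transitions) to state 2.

BFS to 2:
  depth 0: {0}
  depth 1: {1}
  depth 2: {2,3,6}
depth(2)=2, e.g. tau·c

Answer: 2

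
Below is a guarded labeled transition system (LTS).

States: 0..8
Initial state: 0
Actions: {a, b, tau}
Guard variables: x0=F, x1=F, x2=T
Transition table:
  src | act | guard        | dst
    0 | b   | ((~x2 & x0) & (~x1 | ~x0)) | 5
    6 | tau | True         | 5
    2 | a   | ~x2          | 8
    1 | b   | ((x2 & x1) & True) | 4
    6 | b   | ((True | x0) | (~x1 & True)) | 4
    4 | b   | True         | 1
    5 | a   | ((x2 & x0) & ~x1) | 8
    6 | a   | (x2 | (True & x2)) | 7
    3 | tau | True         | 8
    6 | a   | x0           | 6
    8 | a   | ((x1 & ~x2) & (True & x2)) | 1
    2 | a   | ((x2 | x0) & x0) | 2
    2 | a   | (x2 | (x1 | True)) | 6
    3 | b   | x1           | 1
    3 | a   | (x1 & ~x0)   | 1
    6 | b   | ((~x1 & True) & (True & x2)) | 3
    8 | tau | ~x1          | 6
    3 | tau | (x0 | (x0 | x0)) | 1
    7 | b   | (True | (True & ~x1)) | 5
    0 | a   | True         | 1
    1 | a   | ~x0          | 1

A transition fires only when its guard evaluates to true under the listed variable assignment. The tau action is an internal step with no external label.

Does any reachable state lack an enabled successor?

R = {0,1}
  0: a→1  [1 exit(s)]
  1: a→1  [1 exit(s)]

Answer: DEADLOCK-FREE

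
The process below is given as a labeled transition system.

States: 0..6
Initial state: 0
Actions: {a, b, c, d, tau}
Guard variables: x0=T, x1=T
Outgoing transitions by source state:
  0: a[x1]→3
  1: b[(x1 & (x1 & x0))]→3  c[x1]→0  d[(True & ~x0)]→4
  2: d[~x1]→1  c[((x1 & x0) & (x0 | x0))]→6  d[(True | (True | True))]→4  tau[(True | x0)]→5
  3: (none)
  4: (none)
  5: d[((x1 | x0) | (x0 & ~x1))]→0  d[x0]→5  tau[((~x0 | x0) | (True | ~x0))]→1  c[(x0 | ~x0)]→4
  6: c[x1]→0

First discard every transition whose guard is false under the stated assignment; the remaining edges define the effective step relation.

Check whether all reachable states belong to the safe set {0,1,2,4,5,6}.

Answer: INVARIANT VIOLATED at state 3

Trace:
Inv-set: {0,1,2,4,5,6}
R = {0,3}
  0: ✓
  3: ✗ unsafe
reach 3 via a — violates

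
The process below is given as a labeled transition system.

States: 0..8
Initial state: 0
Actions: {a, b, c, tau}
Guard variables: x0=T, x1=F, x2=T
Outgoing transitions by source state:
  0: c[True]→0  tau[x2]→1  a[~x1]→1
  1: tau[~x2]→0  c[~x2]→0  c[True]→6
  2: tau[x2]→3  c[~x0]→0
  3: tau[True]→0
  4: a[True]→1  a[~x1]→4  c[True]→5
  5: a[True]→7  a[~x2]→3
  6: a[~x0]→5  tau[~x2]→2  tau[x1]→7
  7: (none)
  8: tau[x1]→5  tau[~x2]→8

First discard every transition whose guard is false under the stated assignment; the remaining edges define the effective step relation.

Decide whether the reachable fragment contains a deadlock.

Answer: DEADLOCK at state 6

Working:
Reachable = {0,1,6}
  0: a→1  c→0  tau→1  [3 exit(s)]
  1: c→6  [1 exit(s)]
  6: ∅  [no exit]
Path to 6: tau·c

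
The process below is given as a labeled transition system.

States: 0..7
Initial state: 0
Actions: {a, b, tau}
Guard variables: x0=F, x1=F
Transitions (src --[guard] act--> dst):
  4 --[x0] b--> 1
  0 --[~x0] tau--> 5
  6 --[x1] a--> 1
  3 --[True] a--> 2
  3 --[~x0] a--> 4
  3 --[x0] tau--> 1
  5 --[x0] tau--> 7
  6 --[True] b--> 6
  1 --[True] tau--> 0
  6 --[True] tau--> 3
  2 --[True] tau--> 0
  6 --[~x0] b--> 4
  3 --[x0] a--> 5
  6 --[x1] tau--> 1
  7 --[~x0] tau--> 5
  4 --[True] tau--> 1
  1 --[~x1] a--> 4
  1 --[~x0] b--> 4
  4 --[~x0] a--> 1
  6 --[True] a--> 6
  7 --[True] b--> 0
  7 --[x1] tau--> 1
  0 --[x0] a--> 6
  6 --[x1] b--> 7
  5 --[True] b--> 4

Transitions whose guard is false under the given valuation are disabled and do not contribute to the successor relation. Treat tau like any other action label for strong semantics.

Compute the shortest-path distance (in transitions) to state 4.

Layered search for 4:
  L0 = {0}
  L1 = {5}
  L2 = {4}
depth(4)=2, e.g. tau·b

Answer: 2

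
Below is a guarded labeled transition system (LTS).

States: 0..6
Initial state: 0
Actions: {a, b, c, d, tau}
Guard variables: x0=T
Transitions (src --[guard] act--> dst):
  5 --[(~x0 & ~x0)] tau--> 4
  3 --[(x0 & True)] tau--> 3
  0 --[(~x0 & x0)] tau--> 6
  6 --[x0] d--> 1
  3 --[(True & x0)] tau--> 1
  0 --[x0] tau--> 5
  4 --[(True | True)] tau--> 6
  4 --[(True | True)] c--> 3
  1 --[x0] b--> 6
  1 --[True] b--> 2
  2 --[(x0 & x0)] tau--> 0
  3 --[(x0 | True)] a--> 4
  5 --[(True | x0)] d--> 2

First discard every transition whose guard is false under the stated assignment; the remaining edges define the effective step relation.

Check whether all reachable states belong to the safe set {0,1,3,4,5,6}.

Answer: INVARIANT VIOLATED at state 2

Trace:
Allowed set {0,1,3,4,5,6}
Reachable = {0,2,5}
  0: ✓
  2: VIOLATES
  5: ✓
reach 2 via tau·d — violates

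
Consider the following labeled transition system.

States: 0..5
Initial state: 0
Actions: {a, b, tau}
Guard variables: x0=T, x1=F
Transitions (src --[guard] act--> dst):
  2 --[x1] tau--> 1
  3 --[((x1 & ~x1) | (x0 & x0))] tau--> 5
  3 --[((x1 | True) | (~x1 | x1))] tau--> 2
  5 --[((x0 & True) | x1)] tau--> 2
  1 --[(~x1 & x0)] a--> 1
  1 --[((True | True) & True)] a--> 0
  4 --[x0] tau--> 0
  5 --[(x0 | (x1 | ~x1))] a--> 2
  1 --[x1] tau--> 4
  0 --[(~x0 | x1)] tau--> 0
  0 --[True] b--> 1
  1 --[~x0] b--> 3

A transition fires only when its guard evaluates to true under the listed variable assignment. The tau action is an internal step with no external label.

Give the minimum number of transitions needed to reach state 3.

BFS to 3:
  L0 = {0}
  L1 = {1}
3 never appears.

Answer: UNREACHABLE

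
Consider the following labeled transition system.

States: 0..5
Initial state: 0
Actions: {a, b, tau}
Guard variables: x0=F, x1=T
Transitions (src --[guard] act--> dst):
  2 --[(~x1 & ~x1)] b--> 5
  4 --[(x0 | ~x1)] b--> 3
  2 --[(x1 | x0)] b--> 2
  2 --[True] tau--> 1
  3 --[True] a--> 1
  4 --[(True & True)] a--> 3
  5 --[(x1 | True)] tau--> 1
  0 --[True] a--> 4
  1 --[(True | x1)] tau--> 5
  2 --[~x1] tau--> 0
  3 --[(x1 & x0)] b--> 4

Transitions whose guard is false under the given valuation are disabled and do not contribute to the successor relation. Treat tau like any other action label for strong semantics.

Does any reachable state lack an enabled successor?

Answer: DEADLOCK-FREE

Analysis:
Reach set: {0,1,3,4,5}
  0: a→4  [1 out]
  1: tau→5  [1 out]
  3: a→1  [1 out]
  4: a→3  [1 out]
  5: tau→1  [1 out]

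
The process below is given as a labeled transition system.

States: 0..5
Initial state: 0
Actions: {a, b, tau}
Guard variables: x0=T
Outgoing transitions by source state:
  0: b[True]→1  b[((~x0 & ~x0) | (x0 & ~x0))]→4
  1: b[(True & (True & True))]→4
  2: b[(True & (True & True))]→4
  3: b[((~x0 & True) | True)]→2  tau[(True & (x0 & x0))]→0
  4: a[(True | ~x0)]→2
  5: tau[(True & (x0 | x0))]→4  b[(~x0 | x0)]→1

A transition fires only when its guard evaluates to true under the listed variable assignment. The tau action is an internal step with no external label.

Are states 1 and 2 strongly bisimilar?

Compute ~ classes (split until stable):
  round 0: {{0,1,2,3,4,5}}
  round 1: {{0,1,2},{3,5},{4}}
  round 2: {{0},{1,2},{3},{4},{5}}
Fixed point at round 3; 5 class(es).
1∈{1,2}, 2∈{1,2}

Answer: BISIMILAR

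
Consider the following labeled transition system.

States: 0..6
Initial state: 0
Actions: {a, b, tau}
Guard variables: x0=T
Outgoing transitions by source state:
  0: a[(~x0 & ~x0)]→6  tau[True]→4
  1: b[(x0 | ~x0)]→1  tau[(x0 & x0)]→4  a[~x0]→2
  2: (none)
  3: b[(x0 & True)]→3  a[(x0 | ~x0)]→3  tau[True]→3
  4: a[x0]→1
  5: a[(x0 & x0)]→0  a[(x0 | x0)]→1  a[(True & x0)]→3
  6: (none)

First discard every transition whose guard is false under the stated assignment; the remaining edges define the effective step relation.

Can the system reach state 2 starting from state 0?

Guard filter leaves 10 enabled edge(s).
L0 = {0}
L1 = {4}  cumulative {0,4}
L2 = {1}  cumulative {0,1,4}
Reach set: {0,1,4}

Answer: UNREACHABLE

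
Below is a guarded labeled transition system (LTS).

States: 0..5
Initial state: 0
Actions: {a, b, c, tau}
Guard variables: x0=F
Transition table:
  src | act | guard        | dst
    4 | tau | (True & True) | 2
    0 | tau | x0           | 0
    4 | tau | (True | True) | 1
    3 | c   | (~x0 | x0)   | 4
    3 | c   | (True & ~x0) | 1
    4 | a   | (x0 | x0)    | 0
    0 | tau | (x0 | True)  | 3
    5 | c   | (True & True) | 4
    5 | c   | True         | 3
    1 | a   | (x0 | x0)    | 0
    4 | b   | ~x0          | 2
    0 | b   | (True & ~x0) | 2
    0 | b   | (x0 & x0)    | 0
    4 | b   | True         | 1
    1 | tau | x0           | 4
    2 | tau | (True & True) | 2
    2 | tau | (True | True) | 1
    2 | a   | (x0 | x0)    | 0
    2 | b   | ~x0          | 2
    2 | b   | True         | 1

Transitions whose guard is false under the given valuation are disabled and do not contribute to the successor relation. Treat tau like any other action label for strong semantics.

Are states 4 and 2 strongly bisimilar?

Refine partition for ~:
  P[0] = {{0,1,2,3,4,5}}
  P[1] = {{0,2,4},{1},{3,5}}
  P[2] = {{0},{1},{2,4},{3},{5}}
5 equivalence class(es) (converged in 3)
4∈{2,4}, 2∈{2,4}

Answer: BISIMILAR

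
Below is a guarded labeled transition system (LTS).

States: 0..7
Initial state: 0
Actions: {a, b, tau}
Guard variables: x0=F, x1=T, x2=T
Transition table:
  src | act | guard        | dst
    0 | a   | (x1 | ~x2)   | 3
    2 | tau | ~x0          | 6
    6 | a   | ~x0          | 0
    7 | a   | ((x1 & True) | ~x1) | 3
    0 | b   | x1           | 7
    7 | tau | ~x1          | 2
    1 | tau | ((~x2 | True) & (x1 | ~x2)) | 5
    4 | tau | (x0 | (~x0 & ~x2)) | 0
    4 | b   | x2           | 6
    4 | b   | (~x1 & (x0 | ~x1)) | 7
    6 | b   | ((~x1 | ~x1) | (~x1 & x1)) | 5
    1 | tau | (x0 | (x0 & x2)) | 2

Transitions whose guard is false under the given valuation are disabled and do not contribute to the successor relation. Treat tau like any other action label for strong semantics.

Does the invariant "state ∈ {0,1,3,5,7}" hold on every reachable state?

Answer: INVARIANT HOLDS

Working:
Inv-set: {0,1,3,5,7}
R = {0,3,7}
  0: safe
  3: safe
  7: safe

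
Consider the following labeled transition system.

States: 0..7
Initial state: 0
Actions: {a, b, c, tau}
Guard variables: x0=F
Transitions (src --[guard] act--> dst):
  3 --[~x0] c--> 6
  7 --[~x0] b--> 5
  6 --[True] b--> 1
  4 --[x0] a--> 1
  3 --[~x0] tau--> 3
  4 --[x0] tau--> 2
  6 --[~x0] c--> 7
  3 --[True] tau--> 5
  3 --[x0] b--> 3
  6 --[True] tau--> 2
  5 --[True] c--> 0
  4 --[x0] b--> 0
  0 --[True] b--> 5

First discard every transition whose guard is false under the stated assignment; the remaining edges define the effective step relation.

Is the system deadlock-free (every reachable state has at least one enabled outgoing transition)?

Reachable = {0,5}
  0: b→5  [1 exit(s)]
  5: c→0  [1 exit(s)]

Answer: DEADLOCK-FREE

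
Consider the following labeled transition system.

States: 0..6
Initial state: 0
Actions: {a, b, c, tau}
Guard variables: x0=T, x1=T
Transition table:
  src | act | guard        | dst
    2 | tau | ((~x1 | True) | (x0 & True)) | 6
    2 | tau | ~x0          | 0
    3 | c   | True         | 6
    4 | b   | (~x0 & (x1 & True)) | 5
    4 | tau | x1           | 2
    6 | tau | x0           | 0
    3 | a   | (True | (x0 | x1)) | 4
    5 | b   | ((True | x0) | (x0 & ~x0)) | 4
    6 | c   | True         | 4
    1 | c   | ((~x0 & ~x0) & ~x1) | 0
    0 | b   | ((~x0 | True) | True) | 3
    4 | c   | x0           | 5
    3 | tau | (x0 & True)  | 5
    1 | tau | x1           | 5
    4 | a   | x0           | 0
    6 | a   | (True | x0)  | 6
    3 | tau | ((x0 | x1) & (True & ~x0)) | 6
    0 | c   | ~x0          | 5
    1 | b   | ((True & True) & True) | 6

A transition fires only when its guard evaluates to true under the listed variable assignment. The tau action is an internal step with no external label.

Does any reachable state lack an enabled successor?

R = {0,2,3,4,5,6}
  0: b→3  [1 exit(s)]
  2: tau→6  [1 exit(s)]
  3: a→4  c→6  tau→5  [3 exit(s)]
  4: a→0  c→5  tau→2  [3 exit(s)]
  5: b→4  [1 exit(s)]
  6: a→6  c→4  tau→0  [3 exit(s)]

Answer: DEADLOCK-FREE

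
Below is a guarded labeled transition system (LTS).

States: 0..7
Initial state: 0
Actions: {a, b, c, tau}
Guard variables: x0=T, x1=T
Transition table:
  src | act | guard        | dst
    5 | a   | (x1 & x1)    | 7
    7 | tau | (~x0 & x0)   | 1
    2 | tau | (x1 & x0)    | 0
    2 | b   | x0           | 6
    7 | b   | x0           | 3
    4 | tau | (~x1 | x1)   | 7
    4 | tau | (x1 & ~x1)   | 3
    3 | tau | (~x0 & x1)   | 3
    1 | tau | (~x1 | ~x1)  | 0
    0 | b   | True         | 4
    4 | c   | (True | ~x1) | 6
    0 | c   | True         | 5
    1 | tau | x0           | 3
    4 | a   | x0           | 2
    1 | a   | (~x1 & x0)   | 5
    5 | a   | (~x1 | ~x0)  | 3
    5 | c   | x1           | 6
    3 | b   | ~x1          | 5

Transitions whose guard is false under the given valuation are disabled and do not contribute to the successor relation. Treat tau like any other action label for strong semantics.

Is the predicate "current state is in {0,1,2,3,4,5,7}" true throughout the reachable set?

Safe = {0,1,2,3,4,5,7}
Reach set: {0,2,3,4,5,6,7}
  0: ✓
  2: ✓
  3: ✓
  4: ✓
  5: ✓
  6: VIOLATES
  7: ✓
witness against invariant: b·c → 6

Answer: INVARIANT VIOLATED at state 6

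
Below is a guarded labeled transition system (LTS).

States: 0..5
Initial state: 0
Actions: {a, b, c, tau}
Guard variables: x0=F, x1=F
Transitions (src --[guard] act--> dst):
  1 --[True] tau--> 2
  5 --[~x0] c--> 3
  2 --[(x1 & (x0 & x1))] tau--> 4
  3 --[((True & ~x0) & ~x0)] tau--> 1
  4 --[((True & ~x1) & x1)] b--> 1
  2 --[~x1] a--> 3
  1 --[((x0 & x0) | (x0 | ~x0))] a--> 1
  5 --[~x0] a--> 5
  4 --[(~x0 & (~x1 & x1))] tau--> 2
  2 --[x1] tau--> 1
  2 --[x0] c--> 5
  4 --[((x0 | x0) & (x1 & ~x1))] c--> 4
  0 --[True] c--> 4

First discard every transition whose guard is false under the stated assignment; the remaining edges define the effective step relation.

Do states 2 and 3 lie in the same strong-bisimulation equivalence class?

Bisimulation quotient by refinement:
  π0 = {{0,1,2,3,4,5}}
  π1 = {{0},{1},{2},{3},{4},{5}}
Fixed point at round 2; 6 class(es).
class of 2: {2}; class of 3: {3}

Answer: NOT BISIMILAR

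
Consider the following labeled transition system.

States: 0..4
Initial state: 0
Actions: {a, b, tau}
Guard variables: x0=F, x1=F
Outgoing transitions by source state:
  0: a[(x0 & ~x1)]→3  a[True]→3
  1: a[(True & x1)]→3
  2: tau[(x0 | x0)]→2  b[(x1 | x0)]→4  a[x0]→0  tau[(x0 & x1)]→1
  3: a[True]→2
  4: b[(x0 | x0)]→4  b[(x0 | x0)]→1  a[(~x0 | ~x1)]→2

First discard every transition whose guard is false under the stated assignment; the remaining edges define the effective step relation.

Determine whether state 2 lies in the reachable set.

Answer: REACHABLE

Trace:
After dropping false guards: 3 live edges.
depth 0: {0}
depth 1: {3}  cumulative {0,3}
depth 2: {2}  cumulative {0,2,3}
Reachable = {0,2,3}
witness 2: a·a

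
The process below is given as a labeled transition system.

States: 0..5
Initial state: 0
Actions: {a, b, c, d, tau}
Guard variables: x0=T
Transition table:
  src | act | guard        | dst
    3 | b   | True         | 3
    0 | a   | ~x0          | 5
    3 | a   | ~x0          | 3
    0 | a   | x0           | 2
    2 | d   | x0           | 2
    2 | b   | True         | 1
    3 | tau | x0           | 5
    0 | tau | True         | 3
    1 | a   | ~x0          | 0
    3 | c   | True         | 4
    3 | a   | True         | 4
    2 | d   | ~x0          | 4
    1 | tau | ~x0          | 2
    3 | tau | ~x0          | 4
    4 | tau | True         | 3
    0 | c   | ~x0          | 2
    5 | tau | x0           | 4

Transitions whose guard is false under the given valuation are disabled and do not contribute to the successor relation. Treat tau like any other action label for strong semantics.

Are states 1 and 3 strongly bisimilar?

Answer: NOT BISIMILAR

Trace:
Refine partition for ~:
  round 0: {{0,1,2,3,4,5}}
  round 1: {{0},{1},{2},{3},{4,5}}
  round 2: {{0},{1},{2},{3},{4},{5}}
6 equivalence class(es) (converged in 3)
class of 1: {1}; class of 3: {3}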